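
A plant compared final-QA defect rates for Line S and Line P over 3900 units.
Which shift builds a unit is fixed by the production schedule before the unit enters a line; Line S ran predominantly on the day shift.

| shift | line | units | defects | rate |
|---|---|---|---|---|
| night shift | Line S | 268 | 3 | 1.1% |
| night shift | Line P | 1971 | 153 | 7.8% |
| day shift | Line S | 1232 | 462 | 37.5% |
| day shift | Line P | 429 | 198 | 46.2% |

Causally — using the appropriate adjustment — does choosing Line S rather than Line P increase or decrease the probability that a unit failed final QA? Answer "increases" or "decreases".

The stratified and pooled comparisons disagree (Line S wins within each shift; Line P wins overall), so the answer turns on the causal role of shift.
Shift differs across lines for reasons unrelated to any effect of the line itself, and it separately predicts the outcome — a classic confounder. We must compare within shift levels.
Within each level — night shift: 1.1% vs 7.8%; day shift: 37.5% vs 46.2% — Line S is lower every time.

decreases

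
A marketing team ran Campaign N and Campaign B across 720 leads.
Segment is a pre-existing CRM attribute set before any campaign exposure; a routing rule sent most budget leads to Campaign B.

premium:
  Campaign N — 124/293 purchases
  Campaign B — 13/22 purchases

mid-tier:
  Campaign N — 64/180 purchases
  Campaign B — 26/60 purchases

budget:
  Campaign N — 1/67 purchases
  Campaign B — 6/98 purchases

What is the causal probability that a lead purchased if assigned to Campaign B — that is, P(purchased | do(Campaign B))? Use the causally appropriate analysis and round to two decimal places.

0.42

Customer segment differs across campaigns for reasons unrelated to any effect of the campaign itself, and it separately predicts the outcome — a classic confounder. We must compare within customer segment levels.
Standardising Campaign B to the population customer segment mix: 0.438·13/22 + 0.333·26/60 + 0.229·6/98 = 0.417.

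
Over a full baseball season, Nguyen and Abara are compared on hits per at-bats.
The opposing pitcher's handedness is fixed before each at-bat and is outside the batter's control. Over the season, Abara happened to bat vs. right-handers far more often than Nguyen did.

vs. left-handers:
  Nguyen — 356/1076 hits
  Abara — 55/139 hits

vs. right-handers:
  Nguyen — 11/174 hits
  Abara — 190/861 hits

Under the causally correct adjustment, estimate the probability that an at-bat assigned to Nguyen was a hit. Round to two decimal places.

The pitcher handedness-specific comparison favours Abara throughout, but the pooled figures favour Nguyen. The question is whether to condition on pitcher handedness.
Pitcher handedness satisfies the back-door criterion: it is not a descendant of the player, and it blocks the spurious path from player to outcome. Adjusting for it (i.e., using the within-pitcher handedness rates) gives the causal effect.
Standardising Nguyen to the population pitcher handedness mix: 0.540·356/1076 + 0.460·11/174 = 0.208.

0.21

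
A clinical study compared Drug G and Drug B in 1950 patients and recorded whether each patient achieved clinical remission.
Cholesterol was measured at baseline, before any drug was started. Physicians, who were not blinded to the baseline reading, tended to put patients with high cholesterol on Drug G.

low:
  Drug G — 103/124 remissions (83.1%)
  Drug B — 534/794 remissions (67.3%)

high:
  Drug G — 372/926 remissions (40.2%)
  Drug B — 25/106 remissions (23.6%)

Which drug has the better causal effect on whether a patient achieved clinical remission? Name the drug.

Cholesterol satisfies the back-door criterion: it is not a descendant of the drug, and it blocks the spurious path from drug to outcome. Adjusting for it (i.e., using the within-cholesterol rates) gives the causal effect.
Within each level — low: 83.1% vs 67.3%; high: 40.2% vs 23.6% — Drug G is higher every time.

Drug G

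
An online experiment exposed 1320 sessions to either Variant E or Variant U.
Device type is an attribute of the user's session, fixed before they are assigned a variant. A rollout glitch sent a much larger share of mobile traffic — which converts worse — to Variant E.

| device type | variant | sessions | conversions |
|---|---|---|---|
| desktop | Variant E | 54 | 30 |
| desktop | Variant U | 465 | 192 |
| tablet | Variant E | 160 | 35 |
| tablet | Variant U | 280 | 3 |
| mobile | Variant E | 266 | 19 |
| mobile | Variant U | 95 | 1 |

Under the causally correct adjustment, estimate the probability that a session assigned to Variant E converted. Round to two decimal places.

Since device type is a pre-existing factor (not a product of the variant) and it affects the outcome on its own, it is a confounder. The stratified rates, not the pooled rate, identify the causal effect.
Standardising Variant E to the population device type mix: 0.393·30/54 + 0.333·35/160 + 0.273·19/266 = 0.311.

0.31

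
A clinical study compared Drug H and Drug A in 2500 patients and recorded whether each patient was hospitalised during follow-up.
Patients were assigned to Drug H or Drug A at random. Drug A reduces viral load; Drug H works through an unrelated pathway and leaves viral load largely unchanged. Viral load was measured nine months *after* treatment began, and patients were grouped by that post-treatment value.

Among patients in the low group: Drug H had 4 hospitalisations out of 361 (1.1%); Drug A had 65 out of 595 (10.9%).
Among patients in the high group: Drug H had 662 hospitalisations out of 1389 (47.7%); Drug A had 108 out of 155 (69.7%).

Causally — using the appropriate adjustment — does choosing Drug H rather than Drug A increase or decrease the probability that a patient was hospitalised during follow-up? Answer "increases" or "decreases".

increases

Within every viral load level Drug H has the lower rate, yet pooled Drug A does — Simpson's reversal.
Viral load lies on the pathway drug → viral load → outcome, so adjusting for it blocks the indirect effect. For the total causal effect of drug, use the unadjusted pooled rates.
Pooled: Drug H 38.1% vs Drug A 23.1%; Drug A is lower overall.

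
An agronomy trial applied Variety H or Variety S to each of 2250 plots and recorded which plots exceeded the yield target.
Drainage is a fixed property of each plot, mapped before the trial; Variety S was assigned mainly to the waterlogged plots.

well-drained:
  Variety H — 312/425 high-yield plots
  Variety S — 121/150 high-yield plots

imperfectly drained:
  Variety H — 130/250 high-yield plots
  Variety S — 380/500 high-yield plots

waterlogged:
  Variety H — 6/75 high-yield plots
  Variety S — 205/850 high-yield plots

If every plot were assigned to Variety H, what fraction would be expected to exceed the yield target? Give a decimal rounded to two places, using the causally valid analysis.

Variety S is higher inside every field drainage stratum but Variety H is higher in aggregate. Whether to stratify depends on how field drainage relates to the variety.
Nothing the variety does changes field drainage; the imbalance is an allocation artefact. With field drainage also predicting the outcome, the pooled figure is confounded, and the within-stratum comparison is the causal one.
Standardising Variety H to the population field drainage mix: 0.256·312/425 + 0.333·130/250 + 0.411·6/75 = 0.394.

0.39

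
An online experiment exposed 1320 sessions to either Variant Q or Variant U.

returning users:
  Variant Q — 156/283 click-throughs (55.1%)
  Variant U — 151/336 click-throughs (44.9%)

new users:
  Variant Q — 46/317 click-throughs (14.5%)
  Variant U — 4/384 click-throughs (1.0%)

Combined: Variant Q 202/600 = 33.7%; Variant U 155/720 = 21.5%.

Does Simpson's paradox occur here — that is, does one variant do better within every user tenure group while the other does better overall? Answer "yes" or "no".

no

Within each user tenure level (returning users 55.1% vs 44.9%; new users 14.5% vs 1.0%), Variant Q has the higher rate every time. Pooled: 33.7% vs 21.5% — Variant Q has the higher rate overall. They agree.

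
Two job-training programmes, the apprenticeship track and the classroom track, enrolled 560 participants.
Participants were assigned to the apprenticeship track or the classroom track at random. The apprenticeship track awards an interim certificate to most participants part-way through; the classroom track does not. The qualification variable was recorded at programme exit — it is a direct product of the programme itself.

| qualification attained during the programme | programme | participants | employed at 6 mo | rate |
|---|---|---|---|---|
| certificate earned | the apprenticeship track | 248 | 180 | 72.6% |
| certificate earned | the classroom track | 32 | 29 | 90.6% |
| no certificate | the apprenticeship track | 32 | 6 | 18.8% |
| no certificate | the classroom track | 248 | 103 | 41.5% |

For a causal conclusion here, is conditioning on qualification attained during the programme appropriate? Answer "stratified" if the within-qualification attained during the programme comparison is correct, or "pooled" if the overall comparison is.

pooled

The distribution of qualification attained during the programme is itself part of what the programme does — it is an intermediate outcome. Holding it fixed would remove that part of the effect; the total effect is the pooled difference.
Pooled: the apprenticeship track 66.4% vs the classroom track 47.1%; the apprenticeship track is higher overall.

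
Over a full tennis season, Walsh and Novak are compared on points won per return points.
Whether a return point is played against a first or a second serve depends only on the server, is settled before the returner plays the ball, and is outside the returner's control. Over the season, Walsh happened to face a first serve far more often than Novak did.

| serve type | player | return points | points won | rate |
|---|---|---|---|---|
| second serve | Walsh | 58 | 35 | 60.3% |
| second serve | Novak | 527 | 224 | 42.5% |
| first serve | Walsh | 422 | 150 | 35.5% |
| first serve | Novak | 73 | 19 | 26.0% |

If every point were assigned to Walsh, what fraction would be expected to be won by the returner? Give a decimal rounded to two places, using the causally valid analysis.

The serve type-specific comparison favours Walsh throughout, but the pooled figures favour Novak. The question is whether to condition on serve type.
Serve type satisfies the back-door criterion: it is not a descendant of the player, and it blocks the spurious path from player to outcome. Adjusting for it (i.e., using the within-serve type rates) gives the causal effect.
Standardising Walsh to the population serve type mix: 0.542·35/58 + 0.458·150/422 = 0.490.

0.49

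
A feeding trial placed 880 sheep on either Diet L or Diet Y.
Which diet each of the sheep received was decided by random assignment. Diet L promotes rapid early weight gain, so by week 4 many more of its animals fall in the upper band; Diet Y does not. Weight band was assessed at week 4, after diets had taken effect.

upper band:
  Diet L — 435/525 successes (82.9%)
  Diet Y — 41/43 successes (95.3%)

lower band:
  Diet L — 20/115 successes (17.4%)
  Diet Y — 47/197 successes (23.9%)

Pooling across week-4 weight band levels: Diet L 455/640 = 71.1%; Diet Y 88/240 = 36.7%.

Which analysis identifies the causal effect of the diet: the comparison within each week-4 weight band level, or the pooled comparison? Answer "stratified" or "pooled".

Within every week-4 weight band level Diet Y has the higher rate, yet pooled Diet L does — Simpson's reversal.
Because the diet influences week-4 weight band, week-4 weight band is a post-treatment mediator, not a confounder. Stratifying on it would bias the estimate; the causal effect is the crude pooled difference.
Pooled: Diet L 71.1% vs Diet Y 36.7%; Diet L is higher overall.

pooled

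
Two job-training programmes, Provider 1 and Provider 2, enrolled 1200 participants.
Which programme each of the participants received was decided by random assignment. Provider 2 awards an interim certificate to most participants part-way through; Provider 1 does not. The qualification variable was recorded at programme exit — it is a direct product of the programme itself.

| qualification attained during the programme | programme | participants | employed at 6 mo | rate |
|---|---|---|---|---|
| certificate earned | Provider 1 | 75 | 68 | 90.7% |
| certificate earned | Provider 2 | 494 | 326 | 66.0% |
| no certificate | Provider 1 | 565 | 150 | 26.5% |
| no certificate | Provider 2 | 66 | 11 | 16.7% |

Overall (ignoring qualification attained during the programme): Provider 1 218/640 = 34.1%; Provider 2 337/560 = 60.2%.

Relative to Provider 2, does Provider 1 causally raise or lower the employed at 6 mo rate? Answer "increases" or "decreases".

Qualification attained during the programme lies on the pathway programme → qualification attained during the programme → outcome, so adjusting for it blocks the indirect effect. For the total causal effect of programme, use the unadjusted pooled rates.
Pooled: Provider 1 34.1% vs Provider 2 60.2%; Provider 2 is higher overall.

decreases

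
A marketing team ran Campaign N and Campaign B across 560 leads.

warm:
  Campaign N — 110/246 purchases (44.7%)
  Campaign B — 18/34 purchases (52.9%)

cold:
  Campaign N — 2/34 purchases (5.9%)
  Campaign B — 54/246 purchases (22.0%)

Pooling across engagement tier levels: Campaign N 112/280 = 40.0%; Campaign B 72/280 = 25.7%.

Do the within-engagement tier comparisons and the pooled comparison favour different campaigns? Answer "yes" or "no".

Within each engagement tier level (warm 44.7% vs 52.9%; cold 5.9% vs 22.0%), Campaign B has the higher rate every time. Pooled: 40.0% vs 25.7% — Campaign N has the higher rate overall. The two comparisons disagree.

yes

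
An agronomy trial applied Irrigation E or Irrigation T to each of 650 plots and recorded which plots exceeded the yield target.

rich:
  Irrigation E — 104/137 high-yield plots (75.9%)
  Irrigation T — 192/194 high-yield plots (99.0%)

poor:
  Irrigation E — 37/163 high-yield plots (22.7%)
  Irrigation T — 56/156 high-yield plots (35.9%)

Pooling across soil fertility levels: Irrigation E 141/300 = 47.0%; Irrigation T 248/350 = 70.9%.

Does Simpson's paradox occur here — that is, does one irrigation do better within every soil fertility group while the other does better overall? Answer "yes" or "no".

Within each soil fertility level (rich 75.9% vs 99.0%; poor 22.7% vs 35.9%), Irrigation T has the higher rate every time. Pooled: 47.0% vs 70.9% — Irrigation T has the higher rate overall. They agree.

no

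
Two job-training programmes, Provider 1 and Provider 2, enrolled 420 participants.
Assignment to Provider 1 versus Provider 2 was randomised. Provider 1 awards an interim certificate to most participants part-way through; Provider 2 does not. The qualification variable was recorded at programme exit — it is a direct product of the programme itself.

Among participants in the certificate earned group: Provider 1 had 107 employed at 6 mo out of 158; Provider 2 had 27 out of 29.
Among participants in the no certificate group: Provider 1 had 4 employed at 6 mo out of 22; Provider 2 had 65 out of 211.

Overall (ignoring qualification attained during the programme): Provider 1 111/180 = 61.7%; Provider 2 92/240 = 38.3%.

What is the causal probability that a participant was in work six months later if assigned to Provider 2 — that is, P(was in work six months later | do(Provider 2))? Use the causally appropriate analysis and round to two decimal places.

Within every qualification attained during the programme level Provider 2 has the higher rate, yet pooled Provider 1 does — Simpson's reversal.
Stratifying would compare programmes among participants the programmes themselves sorted into qualification attained during the programme groups — a form of selection on an intermediate. The unconditioned pooled rates give the total causal effect.
So P(outcome | do(Provider 2)) is just the pooled rate for Provider 2: 92/240 = 0.383.

0.38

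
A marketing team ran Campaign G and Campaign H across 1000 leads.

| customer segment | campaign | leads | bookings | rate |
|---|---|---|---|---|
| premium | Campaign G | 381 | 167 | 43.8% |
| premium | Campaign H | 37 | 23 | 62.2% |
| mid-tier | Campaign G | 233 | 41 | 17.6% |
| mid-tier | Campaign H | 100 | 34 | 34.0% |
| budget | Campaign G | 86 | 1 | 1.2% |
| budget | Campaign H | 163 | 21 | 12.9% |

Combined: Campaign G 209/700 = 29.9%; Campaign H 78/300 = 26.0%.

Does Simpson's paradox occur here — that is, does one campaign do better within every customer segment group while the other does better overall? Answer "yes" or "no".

yes

Within each customer segment level (premium 43.8% vs 62.2%; mid-tier 17.6% vs 34.0%; budget 1.2% vs 12.9%), Campaign H has the higher rate every time. Pooled: 29.9% vs 26.0% — Campaign G has the higher rate overall. The two comparisons disagree.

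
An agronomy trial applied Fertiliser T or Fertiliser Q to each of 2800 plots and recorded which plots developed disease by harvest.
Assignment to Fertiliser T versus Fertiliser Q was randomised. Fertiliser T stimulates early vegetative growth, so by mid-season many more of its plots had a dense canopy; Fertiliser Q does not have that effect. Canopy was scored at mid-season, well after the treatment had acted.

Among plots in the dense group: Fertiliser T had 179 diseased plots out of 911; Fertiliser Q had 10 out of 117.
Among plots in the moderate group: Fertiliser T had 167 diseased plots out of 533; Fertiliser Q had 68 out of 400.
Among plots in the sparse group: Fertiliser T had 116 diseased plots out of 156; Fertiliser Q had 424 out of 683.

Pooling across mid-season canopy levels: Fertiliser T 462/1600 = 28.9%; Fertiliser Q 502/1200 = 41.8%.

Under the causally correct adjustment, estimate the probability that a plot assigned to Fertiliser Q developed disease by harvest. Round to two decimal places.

0.42

Because the fertiliser influences mid-season canopy, mid-season canopy is a post-treatment mediator, not a confounder. Stratifying on it would bias the estimate; the causal effect is the crude pooled difference.
So P(outcome | do(Fertiliser Q)) is just the pooled rate for Fertiliser Q: 502/1200 = 0.418.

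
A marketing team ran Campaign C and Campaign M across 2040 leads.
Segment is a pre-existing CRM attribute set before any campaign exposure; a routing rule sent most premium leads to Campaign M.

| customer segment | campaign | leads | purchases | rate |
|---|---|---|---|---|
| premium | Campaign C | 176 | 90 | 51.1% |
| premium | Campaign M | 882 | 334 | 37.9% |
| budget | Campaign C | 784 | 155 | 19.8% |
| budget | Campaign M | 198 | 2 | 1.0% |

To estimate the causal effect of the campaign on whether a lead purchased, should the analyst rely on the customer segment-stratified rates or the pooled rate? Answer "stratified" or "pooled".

Here customer segment is a common cause — it drives both which campaign a case falls under and the outcome. The crude comparison mixes populations; the stratum-specific rates are the causally relevant ones.
Within each level — premium: 51.1% vs 37.9%; budget: 19.8% vs 1.0% — Campaign C is higher every time.

stratified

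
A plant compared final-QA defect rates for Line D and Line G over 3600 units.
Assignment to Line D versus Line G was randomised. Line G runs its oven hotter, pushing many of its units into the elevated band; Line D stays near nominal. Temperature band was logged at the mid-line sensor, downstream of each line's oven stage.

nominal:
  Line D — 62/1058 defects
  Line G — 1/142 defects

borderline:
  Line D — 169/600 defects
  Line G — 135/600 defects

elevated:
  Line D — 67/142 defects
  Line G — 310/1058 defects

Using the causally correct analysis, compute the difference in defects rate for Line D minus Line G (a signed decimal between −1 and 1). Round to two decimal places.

-0.08

Within every in-process temperature band level Line G has the lower rate, yet pooled Line D does — Simpson's reversal.
In-process temperature band here is a post-treatment variable shaped by the line; conditioning on it would introduce bias rather than remove it. The overall comparison is the causal one.
The causal difference is the pooled difference: 0.166 − 0.248 = -0.082.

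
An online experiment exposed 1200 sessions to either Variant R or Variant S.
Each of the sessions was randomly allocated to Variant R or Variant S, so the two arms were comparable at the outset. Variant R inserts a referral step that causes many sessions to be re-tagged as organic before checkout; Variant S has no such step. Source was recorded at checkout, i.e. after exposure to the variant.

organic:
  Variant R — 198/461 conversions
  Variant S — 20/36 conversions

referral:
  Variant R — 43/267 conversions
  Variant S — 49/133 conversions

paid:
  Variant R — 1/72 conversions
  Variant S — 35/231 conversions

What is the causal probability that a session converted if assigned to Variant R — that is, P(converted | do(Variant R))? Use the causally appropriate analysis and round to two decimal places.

Stratifying would compare variants among sessions the variants themselves sorted into traffic source groups — a form of selection on an intermediate. The unconditioned pooled rates give the total causal effect.
So P(outcome | do(Variant R)) is just the pooled rate for Variant R: 242/800 = 0.302.

0.30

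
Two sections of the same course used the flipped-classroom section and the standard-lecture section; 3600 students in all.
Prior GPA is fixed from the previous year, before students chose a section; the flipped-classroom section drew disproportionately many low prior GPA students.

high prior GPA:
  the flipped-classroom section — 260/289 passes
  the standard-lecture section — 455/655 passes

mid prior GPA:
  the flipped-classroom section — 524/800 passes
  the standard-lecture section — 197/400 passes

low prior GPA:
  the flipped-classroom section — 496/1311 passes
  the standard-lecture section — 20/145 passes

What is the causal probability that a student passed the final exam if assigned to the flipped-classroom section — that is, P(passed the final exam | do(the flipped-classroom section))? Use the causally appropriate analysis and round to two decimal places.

0.61

The stratified and pooled comparisons disagree (the flipped-classroom section wins within each prior GPA band; the standard-lecture section wins overall), so the answer turns on the causal role of prior GPA band.
Here prior GPA band is a common cause — it drives both which teaching method a case falls under and the outcome. The crude comparison mixes populations; the stratum-specific rates are the causally relevant ones.
Standardising the flipped-classroom section to the population prior GPA band mix: 0.262·260/289 + 0.333·524/800 + 0.404·496/1311 = 0.607.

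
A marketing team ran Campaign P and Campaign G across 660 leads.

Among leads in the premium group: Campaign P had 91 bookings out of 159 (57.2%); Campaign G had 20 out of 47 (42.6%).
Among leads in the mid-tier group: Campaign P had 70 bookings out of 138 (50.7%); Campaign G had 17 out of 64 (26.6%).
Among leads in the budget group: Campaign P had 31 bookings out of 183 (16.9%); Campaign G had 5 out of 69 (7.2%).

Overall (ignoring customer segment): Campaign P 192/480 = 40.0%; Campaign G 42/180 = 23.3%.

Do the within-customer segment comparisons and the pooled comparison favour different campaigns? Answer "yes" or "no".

no

Within each customer segment level (premium 57.2% vs 42.6%; mid-tier 50.7% vs 26.6%; budget 16.9% vs 7.2%), Campaign P has the higher rate every time. Pooled: 40.0% vs 23.3% — Campaign P has the higher rate overall. They agree.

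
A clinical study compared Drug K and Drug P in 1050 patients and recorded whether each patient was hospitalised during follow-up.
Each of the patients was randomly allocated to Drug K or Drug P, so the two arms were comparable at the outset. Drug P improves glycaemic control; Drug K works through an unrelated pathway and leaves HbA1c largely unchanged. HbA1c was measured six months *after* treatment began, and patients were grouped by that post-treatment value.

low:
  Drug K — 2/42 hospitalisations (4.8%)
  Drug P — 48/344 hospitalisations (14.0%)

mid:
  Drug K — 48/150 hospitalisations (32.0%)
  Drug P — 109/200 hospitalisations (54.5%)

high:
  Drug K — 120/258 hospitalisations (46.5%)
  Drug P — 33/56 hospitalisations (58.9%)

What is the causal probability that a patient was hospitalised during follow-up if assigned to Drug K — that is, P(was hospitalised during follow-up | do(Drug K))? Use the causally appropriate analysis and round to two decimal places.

HbA1c here is a post-treatment variable shaped by the drug; conditioning on it would introduce bias rather than remove it. The overall comparison is the causal one.
So P(outcome | do(Drug K)) is just the pooled rate for Drug K: 170/450 = 0.378.

0.38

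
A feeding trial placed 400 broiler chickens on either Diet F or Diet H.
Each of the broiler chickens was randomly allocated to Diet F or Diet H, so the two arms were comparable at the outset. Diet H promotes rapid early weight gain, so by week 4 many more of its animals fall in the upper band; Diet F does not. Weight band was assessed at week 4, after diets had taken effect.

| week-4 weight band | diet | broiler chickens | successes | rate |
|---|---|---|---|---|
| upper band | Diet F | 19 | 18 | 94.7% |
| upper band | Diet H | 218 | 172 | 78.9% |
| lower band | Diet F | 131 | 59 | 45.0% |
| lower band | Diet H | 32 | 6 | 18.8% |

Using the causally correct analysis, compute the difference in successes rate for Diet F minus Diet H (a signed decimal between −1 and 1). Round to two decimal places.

Diet F is higher inside every week-4 weight band stratum but Diet H is higher in aggregate. Whether to stratify depends on how week-4 weight band relates to the diet.
Week-4 weight band here is a post-treatment variable shaped by the diet; conditioning on it would introduce bias rather than remove it. The overall comparison is the causal one.
The causal difference is the pooled difference: 0.513 − 0.712 = -0.199.

-0.20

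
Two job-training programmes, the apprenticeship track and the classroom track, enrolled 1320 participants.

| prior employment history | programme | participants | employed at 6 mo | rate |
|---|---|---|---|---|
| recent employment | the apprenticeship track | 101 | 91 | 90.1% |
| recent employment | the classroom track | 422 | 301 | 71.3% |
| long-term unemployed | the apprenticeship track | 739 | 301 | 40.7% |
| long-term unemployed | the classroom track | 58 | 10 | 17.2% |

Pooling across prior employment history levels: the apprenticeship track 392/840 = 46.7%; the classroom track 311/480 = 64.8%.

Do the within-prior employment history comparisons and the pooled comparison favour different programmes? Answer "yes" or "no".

Within each prior employment history level (recent employment 90.1% vs 71.3%; long-term unemployed 40.7% vs 17.2%), the apprenticeship track has the higher rate every time. Pooled: 46.7% vs 64.8% — the classroom track has the higher rate overall. The two comparisons disagree.

yes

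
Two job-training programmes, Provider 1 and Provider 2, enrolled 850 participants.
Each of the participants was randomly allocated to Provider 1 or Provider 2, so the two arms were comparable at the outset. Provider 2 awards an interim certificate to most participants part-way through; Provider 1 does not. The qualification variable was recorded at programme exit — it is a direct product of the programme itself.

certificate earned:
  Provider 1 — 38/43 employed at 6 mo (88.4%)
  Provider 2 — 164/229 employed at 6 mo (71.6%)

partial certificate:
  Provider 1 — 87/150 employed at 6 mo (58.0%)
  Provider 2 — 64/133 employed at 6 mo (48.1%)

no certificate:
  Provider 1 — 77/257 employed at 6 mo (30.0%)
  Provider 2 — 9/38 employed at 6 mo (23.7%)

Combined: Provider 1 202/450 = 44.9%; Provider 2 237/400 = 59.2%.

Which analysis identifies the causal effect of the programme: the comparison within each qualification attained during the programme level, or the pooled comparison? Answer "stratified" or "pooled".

pooled

Within every qualification attained during the programme level Provider 1 has the higher rate, yet pooled Provider 2 does — Simpson's reversal.
Qualification attained during the programme lies on the pathway programme → qualification attained during the programme → outcome, so adjusting for it blocks the indirect effect. For the total causal effect of programme, use the unadjusted pooled rates.
Pooled: Provider 1 44.9% vs Provider 2 59.2%; Provider 2 is higher overall.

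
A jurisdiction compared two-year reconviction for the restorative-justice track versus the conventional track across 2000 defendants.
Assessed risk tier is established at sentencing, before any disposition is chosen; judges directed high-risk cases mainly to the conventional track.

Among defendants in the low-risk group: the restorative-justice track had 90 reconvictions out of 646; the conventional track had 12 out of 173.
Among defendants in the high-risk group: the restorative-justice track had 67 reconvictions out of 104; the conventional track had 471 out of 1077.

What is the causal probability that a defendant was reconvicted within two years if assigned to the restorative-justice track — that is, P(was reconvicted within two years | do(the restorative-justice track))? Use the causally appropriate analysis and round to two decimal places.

0.44

the conventional track is lower inside every assessed risk tier stratum but the restorative-justice track is lower in aggregate. Whether to stratify depends on how assessed risk tier relates to the disposition.
Assessed risk tier differs across dispositions for reasons unrelated to any effect of the disposition itself, and it separately predicts the outcome — a classic confounder. We must compare within assessed risk tier levels.
Standardising the restorative-justice track to the population assessed risk tier mix: 0.409·90/646 + 0.591·67/104 = 0.437.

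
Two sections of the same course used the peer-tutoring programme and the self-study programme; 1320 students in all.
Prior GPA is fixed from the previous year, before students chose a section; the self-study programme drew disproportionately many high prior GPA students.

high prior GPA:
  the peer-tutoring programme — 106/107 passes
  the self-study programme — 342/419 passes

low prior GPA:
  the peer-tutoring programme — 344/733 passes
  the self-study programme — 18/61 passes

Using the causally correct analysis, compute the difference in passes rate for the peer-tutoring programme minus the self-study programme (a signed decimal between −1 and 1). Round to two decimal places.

Prior GPA band is set before the teaching method has any effect — it is not caused by the teaching method — and it independently drives the outcome. That makes it a confounder, so the causal comparison is within prior GPA band levels.
Adjusting over the population distribution of prior GPA band: 0.398·(0.991−0.816) + 0.602·(0.469−0.295) = +0.174.

+0.17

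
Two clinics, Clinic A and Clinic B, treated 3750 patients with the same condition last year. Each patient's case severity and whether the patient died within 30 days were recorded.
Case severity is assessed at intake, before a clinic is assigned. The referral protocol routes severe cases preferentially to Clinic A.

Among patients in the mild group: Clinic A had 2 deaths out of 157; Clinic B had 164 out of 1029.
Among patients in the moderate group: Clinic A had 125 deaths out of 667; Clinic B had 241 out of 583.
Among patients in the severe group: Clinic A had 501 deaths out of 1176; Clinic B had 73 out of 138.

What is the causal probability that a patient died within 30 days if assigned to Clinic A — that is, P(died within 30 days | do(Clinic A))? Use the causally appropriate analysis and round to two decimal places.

0.22

Nothing the clinic does changes case severity; the imbalance is an allocation artefact. With case severity also predicting the outcome, the pooled figure is confounded, and the within-stratum comparison is the causal one.
Standardising Clinic A to the population case severity mix: 0.316·2/157 + 0.333·125/667 + 0.350·501/1176 = 0.216.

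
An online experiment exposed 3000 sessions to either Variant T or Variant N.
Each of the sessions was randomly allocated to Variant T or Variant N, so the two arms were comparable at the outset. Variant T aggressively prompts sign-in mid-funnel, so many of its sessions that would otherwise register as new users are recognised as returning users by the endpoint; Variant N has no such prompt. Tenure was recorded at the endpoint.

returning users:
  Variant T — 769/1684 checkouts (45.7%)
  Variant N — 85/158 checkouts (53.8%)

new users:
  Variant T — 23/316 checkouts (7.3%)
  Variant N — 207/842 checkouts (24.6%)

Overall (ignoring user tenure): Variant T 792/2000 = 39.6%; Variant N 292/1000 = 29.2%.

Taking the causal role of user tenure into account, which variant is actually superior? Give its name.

Within every user tenure level Variant N has the higher rate, yet pooled Variant T does — Simpson's reversal.
User tenure here is a post-treatment variable shaped by the variant; conditioning on it would introduce bias rather than remove it. The overall comparison is the causal one.
Pooled: Variant T 39.6% vs Variant N 29.2%; Variant T is higher overall.

Variant T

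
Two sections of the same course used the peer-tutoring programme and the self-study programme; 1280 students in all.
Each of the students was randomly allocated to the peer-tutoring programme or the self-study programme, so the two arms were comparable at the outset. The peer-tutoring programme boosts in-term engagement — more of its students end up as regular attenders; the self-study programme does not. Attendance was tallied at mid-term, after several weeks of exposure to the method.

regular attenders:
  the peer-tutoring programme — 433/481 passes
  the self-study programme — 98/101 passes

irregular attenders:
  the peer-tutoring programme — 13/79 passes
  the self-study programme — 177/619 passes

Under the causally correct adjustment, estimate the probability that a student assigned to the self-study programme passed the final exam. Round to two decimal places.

0.38

Within every mid-term attendance level the self-study programme has the higher rate, yet pooled the peer-tutoring programme does — Simpson's reversal.
Mid-term attendance is downstream of the teaching method. One should not condition on a consequence of treatment, so the overall rates are the right comparison.
So P(outcome | do(the self-study programme)) is just the pooled rate for the self-study programme: 275/720 = 0.382.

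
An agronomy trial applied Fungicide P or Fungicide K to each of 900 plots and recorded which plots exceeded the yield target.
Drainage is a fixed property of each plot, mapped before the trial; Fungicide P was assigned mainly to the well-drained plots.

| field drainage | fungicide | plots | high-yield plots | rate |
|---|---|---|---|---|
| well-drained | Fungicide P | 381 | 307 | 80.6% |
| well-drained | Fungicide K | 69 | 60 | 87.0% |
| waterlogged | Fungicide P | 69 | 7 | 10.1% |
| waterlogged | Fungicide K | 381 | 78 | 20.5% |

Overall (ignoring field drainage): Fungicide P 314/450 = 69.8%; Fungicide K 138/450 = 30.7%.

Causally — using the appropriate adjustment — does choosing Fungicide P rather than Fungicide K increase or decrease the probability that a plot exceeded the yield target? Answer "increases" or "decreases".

decreases

Field drainage differs across fungicides for reasons unrelated to any effect of the fungicide itself, and it separately predicts the outcome — a classic confounder. We must compare within field drainage levels.
Within each level — well-drained: 80.6% vs 87.0%; waterlogged: 10.1% vs 20.5% — Fungicide K is higher every time.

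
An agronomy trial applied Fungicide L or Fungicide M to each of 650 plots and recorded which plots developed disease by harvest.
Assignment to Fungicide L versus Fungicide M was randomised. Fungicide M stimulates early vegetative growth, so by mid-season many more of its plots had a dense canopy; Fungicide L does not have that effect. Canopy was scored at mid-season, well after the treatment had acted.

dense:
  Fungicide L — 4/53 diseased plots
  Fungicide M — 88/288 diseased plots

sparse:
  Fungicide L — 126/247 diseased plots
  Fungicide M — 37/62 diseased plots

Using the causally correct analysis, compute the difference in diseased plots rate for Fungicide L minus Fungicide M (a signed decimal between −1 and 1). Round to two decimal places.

Stratifying would compare fungicides among plots the fungicides themselves sorted into mid-season canopy groups — a form of selection on an intermediate. The unconditioned pooled rates give the total causal effect.
The causal difference is the pooled difference: 0.433 − 0.357 = +0.076.

+0.08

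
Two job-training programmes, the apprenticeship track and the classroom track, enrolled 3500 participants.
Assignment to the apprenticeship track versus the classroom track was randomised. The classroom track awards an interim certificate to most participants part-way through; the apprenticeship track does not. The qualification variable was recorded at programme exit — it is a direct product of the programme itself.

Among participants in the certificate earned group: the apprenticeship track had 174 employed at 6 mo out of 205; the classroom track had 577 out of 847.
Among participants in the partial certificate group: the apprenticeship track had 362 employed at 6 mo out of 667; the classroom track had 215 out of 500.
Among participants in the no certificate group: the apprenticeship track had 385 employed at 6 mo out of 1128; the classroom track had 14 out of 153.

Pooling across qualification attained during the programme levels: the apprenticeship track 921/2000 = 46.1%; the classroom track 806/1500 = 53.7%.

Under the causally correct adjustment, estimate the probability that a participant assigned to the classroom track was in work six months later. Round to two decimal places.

The distribution of qualification attained during the programme is itself part of what the programme does — it is an intermediate outcome. Holding it fixed would remove that part of the effect; the total effect is the pooled difference.
So P(outcome | do(the classroom track)) is just the pooled rate for the classroom track: 806/1500 = 0.537.

0.54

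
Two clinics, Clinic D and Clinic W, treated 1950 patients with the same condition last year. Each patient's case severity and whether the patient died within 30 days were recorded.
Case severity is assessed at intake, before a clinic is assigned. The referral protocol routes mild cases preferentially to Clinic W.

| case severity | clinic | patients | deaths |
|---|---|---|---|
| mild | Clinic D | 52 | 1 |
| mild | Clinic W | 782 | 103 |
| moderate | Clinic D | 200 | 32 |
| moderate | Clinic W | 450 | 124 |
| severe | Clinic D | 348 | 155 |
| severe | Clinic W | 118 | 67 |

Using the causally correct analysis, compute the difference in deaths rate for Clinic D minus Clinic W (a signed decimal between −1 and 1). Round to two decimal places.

Since case severity is a pre-existing factor (not a product of the clinic) and it affects the outcome on its own, it is a confounder. The stratified rates, not the pooled rate, identify the causal effect.
Adjusting over the population distribution of case severity: 0.428·(0.019−0.132) + 0.333·(0.160−0.276) + 0.239·(0.445−0.568) = -0.116.

-0.12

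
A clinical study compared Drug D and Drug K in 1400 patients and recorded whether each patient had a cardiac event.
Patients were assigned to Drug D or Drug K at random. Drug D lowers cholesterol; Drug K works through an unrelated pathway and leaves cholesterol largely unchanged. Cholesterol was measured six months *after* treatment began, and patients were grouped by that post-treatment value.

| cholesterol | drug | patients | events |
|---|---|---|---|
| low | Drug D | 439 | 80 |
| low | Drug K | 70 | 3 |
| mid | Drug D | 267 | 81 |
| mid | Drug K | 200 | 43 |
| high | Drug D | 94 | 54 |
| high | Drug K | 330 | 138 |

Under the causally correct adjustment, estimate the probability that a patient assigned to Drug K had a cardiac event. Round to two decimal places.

0.31

Cholesterol here is a post-treatment variable shaped by the drug; conditioning on it would introduce bias rather than remove it. The overall comparison is the causal one.
So P(outcome | do(Drug K)) is just the pooled rate for Drug K: 184/600 = 0.307.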